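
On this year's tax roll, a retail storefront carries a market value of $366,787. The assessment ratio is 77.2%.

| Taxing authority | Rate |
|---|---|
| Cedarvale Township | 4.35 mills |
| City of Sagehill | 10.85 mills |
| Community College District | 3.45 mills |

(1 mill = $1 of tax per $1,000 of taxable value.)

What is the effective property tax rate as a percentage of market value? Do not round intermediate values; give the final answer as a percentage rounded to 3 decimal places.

1.440%

Assessed value = $366,787 × 0.772 = $283,159.564
Cedarvale Township: $283,159.564 × 0.00435 = $1,231.7441034
City of Sagehill: $283,159.564 × 0.01085 = $3,072.2812694
Community College District: $283,159.564 × 0.00345 = $976.9004958
Total tax = $5,280.9258686
Effective rate = $5,280.9258686 ÷ $366,787 = 1.440% of market value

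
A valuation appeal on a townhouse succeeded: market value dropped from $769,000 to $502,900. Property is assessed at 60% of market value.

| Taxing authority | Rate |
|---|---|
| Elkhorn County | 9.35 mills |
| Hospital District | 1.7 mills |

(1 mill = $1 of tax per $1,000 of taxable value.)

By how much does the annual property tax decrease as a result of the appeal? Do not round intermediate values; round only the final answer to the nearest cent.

$1,764.24

Old assessed value = $769,000 × 0.6 = $461,400
New assessed value = $502,900 × 0.6 = $301,740
Combined rate = 0.00935 + 0.0017 = 0.01105
Old tax = $461,400 × 0.01105 = $5,098.47
New tax = $301,740 × 0.01105 = $3,334.227
Reduction = $5,098.47 − $3,334.227 = $1,764.243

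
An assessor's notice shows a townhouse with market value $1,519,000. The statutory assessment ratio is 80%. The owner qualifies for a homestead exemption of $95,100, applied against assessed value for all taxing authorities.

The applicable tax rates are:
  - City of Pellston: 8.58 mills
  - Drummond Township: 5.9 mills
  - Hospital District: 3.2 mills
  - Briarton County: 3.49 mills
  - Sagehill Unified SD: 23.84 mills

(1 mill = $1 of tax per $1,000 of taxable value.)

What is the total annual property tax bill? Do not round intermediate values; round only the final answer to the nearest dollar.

Assessed value = $1,519,000 × 0.8 = $1,215,200
Taxable value = $1,215,200 − $95,100 = $1,120,100
City of Pellston: $1,120,100 × 0.00858 = $9,610.458
Drummond Township: $1,120,100 × 0.0059 = $6,608.59
Hospital District: $1,120,100 × 0.0032 = $3,584.32
Briarton County: $1,120,100 × 0.00349 = $3,909.149
Sagehill Unified SD: $1,120,100 × 0.02384 = $26,703.184
Total = $9,610.458 + $6,608.59 + $3,584.32 + $3,909.149 + $26,703.184 = $50,415.701

$50,416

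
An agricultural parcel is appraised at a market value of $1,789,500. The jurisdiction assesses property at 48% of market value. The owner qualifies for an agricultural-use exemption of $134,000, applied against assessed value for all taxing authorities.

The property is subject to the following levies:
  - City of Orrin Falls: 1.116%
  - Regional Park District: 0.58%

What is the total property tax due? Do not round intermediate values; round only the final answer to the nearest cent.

Assessed value = $1,789,500 × 0.48 = $858,960
Taxable value = $858,960 − $134,000 = $724,960
City of Orrin Falls: $724,960 × 0.01116 = $8,090.5536
Regional Park District: $724,960 × 0.0058 = $4,204.768
Total = $8,090.5536 + $4,204.768 = $12,295.3216

$12,295.32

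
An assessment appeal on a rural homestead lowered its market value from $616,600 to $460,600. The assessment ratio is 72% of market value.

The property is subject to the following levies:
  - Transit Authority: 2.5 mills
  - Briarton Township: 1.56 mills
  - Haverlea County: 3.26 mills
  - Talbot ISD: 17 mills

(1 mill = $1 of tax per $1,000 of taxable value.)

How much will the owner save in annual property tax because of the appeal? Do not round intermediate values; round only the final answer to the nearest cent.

$2,731.62

Old assessed value = $616,600 × 0.72 = $443,952
New assessed value = $460,600 × 0.72 = $331,632
Combined rate = 0.0025 + 0.00156 + 0.00326 + 0.017 = 0.02432
Old tax = $443,952 × 0.02432 = $10,796.91264
New tax = $331,632 × 0.02432 = $8,065.29024
Reduction = $10,796.91264 − $8,065.29024 = $2,731.6224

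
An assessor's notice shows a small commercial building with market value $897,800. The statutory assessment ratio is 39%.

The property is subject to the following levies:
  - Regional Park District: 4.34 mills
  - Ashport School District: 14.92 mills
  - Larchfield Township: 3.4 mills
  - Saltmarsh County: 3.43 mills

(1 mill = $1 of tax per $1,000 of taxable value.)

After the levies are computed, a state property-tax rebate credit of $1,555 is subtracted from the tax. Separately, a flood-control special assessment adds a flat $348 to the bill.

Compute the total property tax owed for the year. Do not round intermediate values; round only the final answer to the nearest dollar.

Assessed value = $897,800 × 0.39 = $350,142
Regional Park District: $350,142 × 0.00434 = $1,519.61628
Ashport School District: $350,142 × 0.01492 = $5,224.11864
Larchfield Township: $350,142 × 0.0034 = $1,190.4828
Saltmarsh County: $350,142 × 0.00343 = $1,200.98706
Levies subtotal = $9,135.20478
After credit = $9,135.20478 − $1,555 = $7,580.20478
Total = $7,580.20478 + $348 = $7,928.20478

$7,928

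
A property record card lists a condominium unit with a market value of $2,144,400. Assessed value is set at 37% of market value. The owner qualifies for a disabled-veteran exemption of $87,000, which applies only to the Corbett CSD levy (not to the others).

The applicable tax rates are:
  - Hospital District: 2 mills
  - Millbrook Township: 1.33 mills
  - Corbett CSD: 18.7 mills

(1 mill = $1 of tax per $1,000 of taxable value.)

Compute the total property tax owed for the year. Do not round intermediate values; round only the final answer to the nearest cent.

Assessed value = $2,144,400 × 0.37 = $793,428
Hospital District: $793,428 × 0.002 = $1,586.856
Millbrook Township: $793,428 × 0.00133 = $1,055.25924
Corbett CSD: ($793,428 − $87,000) × 0.0187 = $706,428 × 0.0187 = $13,210.2036
Total = $15,852.31884

$15,852.32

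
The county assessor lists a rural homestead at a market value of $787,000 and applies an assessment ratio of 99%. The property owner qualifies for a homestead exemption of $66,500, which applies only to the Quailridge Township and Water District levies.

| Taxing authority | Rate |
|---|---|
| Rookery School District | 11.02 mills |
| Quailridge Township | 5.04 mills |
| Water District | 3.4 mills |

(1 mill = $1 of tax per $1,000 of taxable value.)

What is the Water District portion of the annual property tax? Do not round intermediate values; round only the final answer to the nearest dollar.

$2,423

Assessed value = $787,000 × 0.99 = $779,130
Water District taxable value = $779,130 − $66,500 = $712,630
Water District levy = $712,630 × 0.0034 = $2,422.942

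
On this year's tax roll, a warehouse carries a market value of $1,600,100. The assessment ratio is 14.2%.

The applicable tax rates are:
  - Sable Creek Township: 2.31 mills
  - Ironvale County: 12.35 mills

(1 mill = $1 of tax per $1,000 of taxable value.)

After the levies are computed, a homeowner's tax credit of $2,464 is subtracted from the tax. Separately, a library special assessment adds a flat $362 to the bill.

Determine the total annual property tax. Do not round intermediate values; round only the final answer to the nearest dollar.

$1,229

Assessed value = $1,600,100 × 0.142 = $227,214.2
Sable Creek Township: $227,214.2 × 0.00231 = $524.864802
Ironvale County: $227,214.2 × 0.01235 = $2,806.09537
Levies subtotal = $3,330.960172
After credit = $3,330.960172 − $2,464 = $866.960172
Total = $866.960172 + $362 = $1,228.960172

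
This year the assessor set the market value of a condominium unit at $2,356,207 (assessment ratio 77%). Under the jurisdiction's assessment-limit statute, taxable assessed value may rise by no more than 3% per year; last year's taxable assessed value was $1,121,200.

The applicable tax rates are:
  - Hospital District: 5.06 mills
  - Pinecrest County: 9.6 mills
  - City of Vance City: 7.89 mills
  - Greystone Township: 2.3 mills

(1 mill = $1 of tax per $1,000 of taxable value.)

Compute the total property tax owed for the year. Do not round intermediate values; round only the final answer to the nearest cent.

Uncapped assessed value = $2,356,207 × 0.77 = $1,814,279.39
Cap limit = $1,121,200 × 1.03 = $1,154,836
Taxable assessed value = min($1,814,279.39, $1,154,836) = $1,154,836 (cap binds)
Hospital District: $1,154,836 × 0.00506 = $5,843.47016
Pinecrest County: $1,154,836 × 0.0096 = $11,086.4256
City of Vance City: $1,154,836 × 0.00789 = $9,111.65604
Greystone Township: $1,154,836 × 0.0023 = $2,656.1228
Total = $28,697.6746

$28,697.67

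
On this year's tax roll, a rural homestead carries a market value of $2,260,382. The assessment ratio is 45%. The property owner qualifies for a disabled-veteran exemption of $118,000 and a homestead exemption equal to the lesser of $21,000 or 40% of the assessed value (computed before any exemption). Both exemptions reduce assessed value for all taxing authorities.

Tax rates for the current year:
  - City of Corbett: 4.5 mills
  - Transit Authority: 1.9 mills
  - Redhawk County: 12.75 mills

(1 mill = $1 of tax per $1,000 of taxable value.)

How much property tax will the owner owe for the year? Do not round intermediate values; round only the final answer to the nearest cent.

$16,816.99

Assessed value = $2,260,382 × 0.45 = $1,017,171.9
Homestead exemption = min($21,000, 40% × $1,017,171.9) = min($21,000, $406,868.76) = $21,000 (dollar cap binds)
Taxable value = $1,017,171.9 − $118,000 − $21,000 = $878,171.9
City of Corbett: $878,171.9 × 0.0045 = $3,951.77355
Transit Authority: $878,171.9 × 0.0019 = $1,668.52661
Redhawk County: $878,171.9 × 0.01275 = $11,196.691725
Total = $16,816.991885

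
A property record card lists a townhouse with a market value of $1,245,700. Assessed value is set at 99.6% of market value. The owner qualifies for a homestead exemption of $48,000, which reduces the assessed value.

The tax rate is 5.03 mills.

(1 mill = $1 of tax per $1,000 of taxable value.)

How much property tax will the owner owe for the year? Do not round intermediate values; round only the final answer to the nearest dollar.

$5,999

Assessed value = $1,245,700 × 0.996 = $1,240,717.2
Taxable value = $1,240,717.2 − $48,000 = $1,192,717.2
Tax = $1,192,717.2 × 0.00503 = $5,999.367516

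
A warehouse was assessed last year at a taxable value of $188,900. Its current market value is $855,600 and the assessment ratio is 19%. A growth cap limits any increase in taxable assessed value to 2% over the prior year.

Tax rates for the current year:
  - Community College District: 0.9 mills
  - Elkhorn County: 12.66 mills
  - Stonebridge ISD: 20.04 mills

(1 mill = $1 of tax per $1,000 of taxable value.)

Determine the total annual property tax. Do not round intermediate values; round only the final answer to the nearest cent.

$5,462.15

Uncapped assessed value = $855,600 × 0.19 = $162,564
Cap limit = $188,900 × 1.02 = $192,678
Taxable assessed value = min($162,564, $192,678) = $162,564 (cap does not bind)
Community College District: $162,564 × 0.0009 = $146.3076
Elkhorn County: $162,564 × 0.01266 = $2,058.06024
Stonebridge ISD: $162,564 × 0.02004 = $3,257.78256
Total = $5,462.1504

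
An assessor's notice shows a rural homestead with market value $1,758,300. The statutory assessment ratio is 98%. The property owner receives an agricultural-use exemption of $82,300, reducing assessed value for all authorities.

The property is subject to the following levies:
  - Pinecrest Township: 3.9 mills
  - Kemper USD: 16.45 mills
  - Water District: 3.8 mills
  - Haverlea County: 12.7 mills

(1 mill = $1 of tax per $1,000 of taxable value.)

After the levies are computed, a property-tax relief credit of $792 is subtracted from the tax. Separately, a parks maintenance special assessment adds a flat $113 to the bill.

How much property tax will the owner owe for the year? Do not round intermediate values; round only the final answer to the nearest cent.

$59,785.73

Assessed value = $1,758,300 × 0.98 = $1,723,134
Taxable value = $1,723,134 − $82,300 = $1,640,834
Pinecrest Township: $1,640,834 × 0.0039 = $6,399.2526
Kemper USD: $1,640,834 × 0.01645 = $26,991.7193
Water District: $1,640,834 × 0.0038 = $6,235.1692
Haverlea County: $1,640,834 × 0.0127 = $20,838.5918
Levies subtotal = $60,464.7329
After credit = $60,464.7329 − $792 = $59,672.7329
Total = $59,672.7329 + $113 = $59,785.7329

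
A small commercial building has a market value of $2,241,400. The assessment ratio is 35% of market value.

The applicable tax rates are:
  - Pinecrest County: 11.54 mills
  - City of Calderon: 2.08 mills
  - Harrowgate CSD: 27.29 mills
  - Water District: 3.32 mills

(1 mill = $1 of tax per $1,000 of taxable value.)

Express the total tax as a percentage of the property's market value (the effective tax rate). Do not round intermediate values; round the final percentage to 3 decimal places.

1.548%

Assessed value = $2,241,400 × 0.35 = $784,490
Pinecrest County: $784,490 × 0.01154 = $9,053.0146
City of Calderon: $784,490 × 0.00208 = $1,631.7392
Harrowgate CSD: $784,490 × 0.02729 = $21,408.7321
Water District: $784,490 × 0.00332 = $2,604.5068
Total tax = $34,697.9927
Effective rate = $34,697.9927 ÷ $2,241,400 = 1.548% of market value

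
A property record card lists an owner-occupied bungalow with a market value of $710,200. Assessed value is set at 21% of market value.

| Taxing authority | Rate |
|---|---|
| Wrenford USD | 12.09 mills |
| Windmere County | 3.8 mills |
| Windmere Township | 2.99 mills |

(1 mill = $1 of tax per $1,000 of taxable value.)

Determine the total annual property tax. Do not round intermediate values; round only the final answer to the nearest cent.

Assessed value = $710,200 × 0.21 = $149,142
Wrenford USD: $149,142 × 0.01209 = $1,803.12678
Windmere County: $149,142 × 0.0038 = $566.7396
Windmere Township: $149,142 × 0.00299 = $445.93458
Total = $1,803.12678 + $566.7396 + $445.93458 = $2,815.80096

$2,815.80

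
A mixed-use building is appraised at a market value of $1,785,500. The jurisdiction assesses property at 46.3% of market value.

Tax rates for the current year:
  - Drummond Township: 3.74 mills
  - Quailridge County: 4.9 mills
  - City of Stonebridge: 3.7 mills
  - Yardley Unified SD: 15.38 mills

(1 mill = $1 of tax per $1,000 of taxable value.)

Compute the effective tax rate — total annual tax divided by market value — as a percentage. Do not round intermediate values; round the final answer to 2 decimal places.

1.28%

Assessed value = $1,785,500 × 0.463 = $826,686.5
Drummond Township: $826,686.5 × 0.00374 = $3,091.80751
Quailridge County: $826,686.5 × 0.0049 = $4,050.76385
City of Stonebridge: $826,686.5 × 0.0037 = $3,058.74005
Yardley Unified SD: $826,686.5 × 0.01538 = $12,714.43837
Total tax = $22,915.74978
Effective rate = $22,915.74978 ÷ $1,785,500 = 1.28% of market value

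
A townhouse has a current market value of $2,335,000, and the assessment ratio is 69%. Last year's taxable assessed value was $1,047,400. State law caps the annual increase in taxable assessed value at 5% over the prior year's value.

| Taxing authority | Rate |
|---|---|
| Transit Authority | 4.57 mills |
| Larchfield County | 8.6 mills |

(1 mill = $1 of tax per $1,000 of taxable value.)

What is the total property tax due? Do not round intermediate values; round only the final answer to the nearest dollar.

Uncapped assessed value = $2,335,000 × 0.69 = $1,611,150
Cap limit = $1,047,400 × 1.05 = $1,099,770
Taxable assessed value = min($1,611,150, $1,099,770) = $1,099,770 (cap binds)
Transit Authority: $1,099,770 × 0.00457 = $5,025.9489
Larchfield County: $1,099,770 × 0.0086 = $9,458.022
Total = $14,483.9709

$14,484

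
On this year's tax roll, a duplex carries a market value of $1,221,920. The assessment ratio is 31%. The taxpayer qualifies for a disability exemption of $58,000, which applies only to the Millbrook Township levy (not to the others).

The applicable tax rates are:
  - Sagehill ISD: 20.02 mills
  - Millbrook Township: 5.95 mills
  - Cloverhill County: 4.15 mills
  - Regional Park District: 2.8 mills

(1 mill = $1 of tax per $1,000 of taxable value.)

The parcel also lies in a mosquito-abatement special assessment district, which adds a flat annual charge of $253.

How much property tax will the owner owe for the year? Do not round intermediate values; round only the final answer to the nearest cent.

Assessed value = $1,221,920 × 0.31 = $378,795.2
Sagehill ISD: $378,795.2 × 0.02002 = $7,583.479904
Millbrook Township: ($378,795.2 − $58,000) × 0.00595 = $320,795.2 × 0.00595 = $1,908.73144
Cloverhill County: $378,795.2 × 0.00415 = $1,572.00008
Regional Park District: $378,795.2 × 0.0028 = $1,060.62656
Levies subtotal = $12,124.837984
Total = $12,124.837984 + $253 = $12,377.837984

$12,377.84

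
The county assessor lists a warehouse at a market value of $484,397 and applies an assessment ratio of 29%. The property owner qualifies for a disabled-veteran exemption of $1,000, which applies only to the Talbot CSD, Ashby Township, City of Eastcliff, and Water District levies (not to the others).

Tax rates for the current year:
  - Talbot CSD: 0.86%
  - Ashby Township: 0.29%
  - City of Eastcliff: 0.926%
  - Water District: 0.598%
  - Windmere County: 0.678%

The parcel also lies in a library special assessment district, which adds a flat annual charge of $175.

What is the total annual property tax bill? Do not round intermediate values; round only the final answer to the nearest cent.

$4,856.99

Assessed value = $484,397 × 0.29 = $140,475.13
Talbot CSD: ($140,475.13 − $1,000) × 0.0086 = $139,475.13 × 0.0086 = $1,199.486118
Ashby Township: ($140,475.13 − $1,000) × 0.0029 = $139,475.13 × 0.0029 = $404.477877
City of Eastcliff: ($140,475.13 − $1,000) × 0.00926 = $139,475.13 × 0.00926 = $1,291.5397038
Water District: ($140,475.13 − $1,000) × 0.00598 = $139,475.13 × 0.00598 = $834.0612774
Windmere County: $140,475.13 × 0.00678 = $952.4213814
Levies subtotal = $4,681.9863576
Total = $4,681.9863576 + $175 = $4,856.9863576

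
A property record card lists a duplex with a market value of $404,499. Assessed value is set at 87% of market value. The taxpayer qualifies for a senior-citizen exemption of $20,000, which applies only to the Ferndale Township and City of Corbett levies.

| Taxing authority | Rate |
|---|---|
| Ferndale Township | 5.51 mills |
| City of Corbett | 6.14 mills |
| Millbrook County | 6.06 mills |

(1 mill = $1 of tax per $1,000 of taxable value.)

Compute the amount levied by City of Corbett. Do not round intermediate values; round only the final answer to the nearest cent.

Assessed value = $404,499 × 0.87 = $351,914.13
City of Corbett taxable value = $351,914.13 − $20,000 = $331,914.13
City of Corbett levy = $331,914.13 × 0.00614 = $2,037.9527582

$2,037.95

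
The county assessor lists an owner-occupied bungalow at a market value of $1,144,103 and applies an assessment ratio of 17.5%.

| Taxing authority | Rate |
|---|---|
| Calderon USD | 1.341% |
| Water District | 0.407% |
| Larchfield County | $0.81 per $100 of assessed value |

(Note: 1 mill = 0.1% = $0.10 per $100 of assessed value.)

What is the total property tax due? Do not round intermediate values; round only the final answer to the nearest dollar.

$5,122

Assessed value = $1,144,103 × 0.175 = $200,218.025
Calderon USD: $200,218.025 × 0.01341 = $2,684.92371525
Water District: $200,218.025 × 0.00407 = $814.88736175
Larchfield County: $200,218.025 × 0.0081 = $1,621.7660025
Total = $5,121.5770795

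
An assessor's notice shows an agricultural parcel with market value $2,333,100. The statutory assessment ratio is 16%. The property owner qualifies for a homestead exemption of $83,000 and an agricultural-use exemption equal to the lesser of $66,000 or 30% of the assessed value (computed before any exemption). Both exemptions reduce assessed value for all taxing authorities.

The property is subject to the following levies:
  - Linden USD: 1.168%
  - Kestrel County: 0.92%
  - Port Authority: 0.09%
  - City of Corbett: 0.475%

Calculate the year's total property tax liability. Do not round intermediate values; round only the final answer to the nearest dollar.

Assessed value = $2,333,100 × 0.16 = $373,296
Agricultural-use exemption = min($66,000, 30% × $373,296) = min($66,000, $111,988.8) = $66,000 (dollar cap binds)
Taxable value = $373,296 − $83,000 − $66,000 = $224,296
Linden USD: $224,296 × 0.01168 = $2,619.77728
Kestrel County: $224,296 × 0.0092 = $2,063.5232
Port Authority: $224,296 × 0.0009 = $201.8664
City of Corbett: $224,296 × 0.00475 = $1,065.406
Total = $5,950.57288

$5,951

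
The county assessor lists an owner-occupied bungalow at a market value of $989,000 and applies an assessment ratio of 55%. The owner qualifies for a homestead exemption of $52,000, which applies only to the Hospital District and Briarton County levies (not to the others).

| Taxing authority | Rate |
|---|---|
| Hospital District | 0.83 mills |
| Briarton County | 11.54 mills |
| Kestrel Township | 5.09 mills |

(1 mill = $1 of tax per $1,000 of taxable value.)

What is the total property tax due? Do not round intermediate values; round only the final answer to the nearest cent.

Assessed value = $989,000 × 0.55 = $543,950
Hospital District: ($543,950 − $52,000) × 0.00083 = $491,950 × 0.00083 = $408.3185
Briarton County: ($543,950 − $52,000) × 0.01154 = $491,950 × 0.01154 = $5,677.103
Kestrel Township: $543,950 × 0.00509 = $2,768.7055
Total = $8,854.127

$8,854.13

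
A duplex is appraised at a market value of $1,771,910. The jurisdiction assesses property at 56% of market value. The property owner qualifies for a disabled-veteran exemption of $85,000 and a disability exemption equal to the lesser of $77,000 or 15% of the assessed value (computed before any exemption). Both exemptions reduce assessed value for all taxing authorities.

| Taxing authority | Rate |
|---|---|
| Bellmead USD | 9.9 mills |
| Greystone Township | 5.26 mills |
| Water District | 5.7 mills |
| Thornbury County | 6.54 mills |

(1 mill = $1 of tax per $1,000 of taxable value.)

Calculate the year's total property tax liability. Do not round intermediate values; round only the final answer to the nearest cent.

$22,749.39

Assessed value = $1,771,910 × 0.56 = $992,269.6
Disability exemption = min($77,000, 15% × $992,269.6) = min($77,000, $148,840.44) = $77,000 (dollar cap binds)
Taxable value = $992,269.6 − $85,000 − $77,000 = $830,269.6
Bellmead USD: $830,269.6 × 0.0099 = $8,219.66904
Greystone Township: $830,269.6 × 0.00526 = $4,367.218096
Water District: $830,269.6 × 0.0057 = $4,732.53672
Thornbury County: $830,269.6 × 0.00654 = $5,429.963184
Total = $22,749.38704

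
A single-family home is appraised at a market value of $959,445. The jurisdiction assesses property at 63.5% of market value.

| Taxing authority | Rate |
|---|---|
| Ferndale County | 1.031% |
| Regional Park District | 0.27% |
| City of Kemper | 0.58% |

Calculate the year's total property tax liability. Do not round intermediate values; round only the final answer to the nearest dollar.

$11,460

Assessed value = $959,445 × 0.635 = $609,247.575
Ferndale County: $609,247.575 × 0.01031 = $6,281.34249825
Regional Park District: $609,247.575 × 0.0027 = $1,644.9684525
City of Kemper: $609,247.575 × 0.0058 = $3,533.635935
Total = $6,281.34249825 + $1,644.9684525 + $3,533.635935 = $11,459.94688575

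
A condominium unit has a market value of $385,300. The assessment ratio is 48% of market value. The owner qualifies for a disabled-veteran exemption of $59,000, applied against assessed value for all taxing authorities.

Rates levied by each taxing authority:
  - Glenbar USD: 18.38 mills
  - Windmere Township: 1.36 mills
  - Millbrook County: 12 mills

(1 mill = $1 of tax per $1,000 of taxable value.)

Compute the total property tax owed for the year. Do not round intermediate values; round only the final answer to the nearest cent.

Assessed value = $385,300 × 0.48 = $184,944
Taxable value = $184,944 − $59,000 = $125,944
Glenbar USD: $125,944 × 0.01838 = $2,314.85072
Windmere Township: $125,944 × 0.00136 = $171.28384
Millbrook County: $125,944 × 0.012 = $1,511.328
Total = $2,314.85072 + $171.28384 + $1,511.328 = $3,997.46256

$3,997.46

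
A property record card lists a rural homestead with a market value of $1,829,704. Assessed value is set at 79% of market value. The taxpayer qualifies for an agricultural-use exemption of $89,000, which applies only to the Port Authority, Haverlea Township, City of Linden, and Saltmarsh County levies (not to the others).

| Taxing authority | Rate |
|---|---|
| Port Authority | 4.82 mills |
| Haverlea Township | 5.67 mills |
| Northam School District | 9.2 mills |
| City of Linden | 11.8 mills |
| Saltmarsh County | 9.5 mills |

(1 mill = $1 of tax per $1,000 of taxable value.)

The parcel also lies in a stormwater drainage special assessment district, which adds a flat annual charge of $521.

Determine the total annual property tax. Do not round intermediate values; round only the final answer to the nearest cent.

Assessed value = $1,829,704 × 0.79 = $1,445,466.16
Port Authority: ($1,445,466.16 − $89,000) × 0.00482 = $1,356,466.16 × 0.00482 = $6,538.1668912
Haverlea Township: ($1,445,466.16 − $89,000) × 0.00567 = $1,356,466.16 × 0.00567 = $7,691.1631272
Northam School District: $1,445,466.16 × 0.0092 = $13,298.288672
City of Linden: ($1,445,466.16 − $89,000) × 0.0118 = $1,356,466.16 × 0.0118 = $16,006.300688
Saltmarsh County: ($1,445,466.16 − $89,000) × 0.0095 = $1,356,466.16 × 0.0095 = $12,886.42852
Levies subtotal = $56,420.3478984
Total = $56,420.3478984 + $521 = $56,941.3478984

$56,941.35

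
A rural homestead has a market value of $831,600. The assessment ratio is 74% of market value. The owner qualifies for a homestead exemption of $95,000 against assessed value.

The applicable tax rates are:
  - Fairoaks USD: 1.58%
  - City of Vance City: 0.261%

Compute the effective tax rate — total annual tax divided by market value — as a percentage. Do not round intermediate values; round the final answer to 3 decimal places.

Assessed value = $831,600 × 0.74 = $615,384
Taxable value = $615,384 − $95,000 = $520,384
Fairoaks USD: $520,384 × 0.0158 = $8,222.0672
City of Vance City: $520,384 × 0.00261 = $1,358.20224
Total tax = $9,580.26944
Effective rate = $9,580.26944 ÷ $831,600 = 1.152% of market value

1.152%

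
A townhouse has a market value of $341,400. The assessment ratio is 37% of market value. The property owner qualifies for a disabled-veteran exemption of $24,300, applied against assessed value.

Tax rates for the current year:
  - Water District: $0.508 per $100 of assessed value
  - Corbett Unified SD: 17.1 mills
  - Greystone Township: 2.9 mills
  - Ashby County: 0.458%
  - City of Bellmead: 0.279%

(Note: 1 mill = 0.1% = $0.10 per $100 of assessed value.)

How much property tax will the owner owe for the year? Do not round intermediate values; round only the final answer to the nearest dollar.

Assessed value = $341,400 × 0.37 = $126,318
Taxable value = $126,318 − $24,300 = $102,018
Water District: $102,018 × 0.00508 = $518.25144
Corbett Unified SD: $102,018 × 0.0171 = $1,744.5078
Greystone Township: $102,018 × 0.0029 = $295.8522
Ashby County: $102,018 × 0.00458 = $467.24244
City of Bellmead: $102,018 × 0.00279 = $284.63022
Total = $3,310.4841

$3,310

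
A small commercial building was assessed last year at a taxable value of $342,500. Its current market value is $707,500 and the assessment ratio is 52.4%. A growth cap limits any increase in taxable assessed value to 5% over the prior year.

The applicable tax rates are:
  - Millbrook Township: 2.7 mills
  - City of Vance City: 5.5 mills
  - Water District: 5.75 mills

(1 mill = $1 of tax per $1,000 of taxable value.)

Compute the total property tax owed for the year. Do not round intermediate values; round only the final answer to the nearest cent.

Uncapped assessed value = $707,500 × 0.524 = $370,730
Cap limit = $342,500 × 1.05 = $359,625
Taxable assessed value = min($370,730, $359,625) = $359,625 (cap binds)
Millbrook Township: $359,625 × 0.0027 = $970.9875
City of Vance City: $359,625 × 0.0055 = $1,977.9375
Water District: $359,625 × 0.00575 = $2,067.84375
Total = $5,016.76875

$5,016.77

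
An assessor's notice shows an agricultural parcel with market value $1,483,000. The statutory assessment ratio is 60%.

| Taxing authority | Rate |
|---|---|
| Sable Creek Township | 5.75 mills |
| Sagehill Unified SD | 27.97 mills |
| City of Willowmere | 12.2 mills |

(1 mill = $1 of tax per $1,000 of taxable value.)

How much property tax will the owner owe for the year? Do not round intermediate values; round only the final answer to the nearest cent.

$40,859.62

Assessed value = $1,483,000 × 0.6 = $889,800
Sable Creek Township: $889,800 × 0.00575 = $5,116.35
Sagehill Unified SD: $889,800 × 0.02797 = $24,887.706
City of Willowmere: $889,800 × 0.0122 = $10,855.56
Total = $5,116.35 + $24,887.706 + $10,855.56 = $40,859.616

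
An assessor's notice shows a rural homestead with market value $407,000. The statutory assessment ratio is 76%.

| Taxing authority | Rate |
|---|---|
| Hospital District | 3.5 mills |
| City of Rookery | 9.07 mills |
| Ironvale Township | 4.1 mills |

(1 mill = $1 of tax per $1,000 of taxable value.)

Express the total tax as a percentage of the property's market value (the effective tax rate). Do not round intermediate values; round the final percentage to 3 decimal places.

1.267%

Assessed value = $407,000 × 0.76 = $309,320
Hospital District: $309,320 × 0.0035 = $1,082.62
City of Rookery: $309,320 × 0.00907 = $2,805.5324
Ironvale Township: $309,320 × 0.0041 = $1,268.212
Total tax = $5,156.3644
Effective rate = $5,156.3644 ÷ $407,000 = 1.267% of market value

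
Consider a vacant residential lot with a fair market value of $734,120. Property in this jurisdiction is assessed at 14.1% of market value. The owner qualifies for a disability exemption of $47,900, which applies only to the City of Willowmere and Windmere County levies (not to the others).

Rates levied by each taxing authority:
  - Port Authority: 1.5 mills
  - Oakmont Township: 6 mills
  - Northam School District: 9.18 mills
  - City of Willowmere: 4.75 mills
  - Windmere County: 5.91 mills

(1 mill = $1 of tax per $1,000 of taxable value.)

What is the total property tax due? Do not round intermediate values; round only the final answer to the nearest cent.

$2,319.37

Assessed value = $734,120 × 0.141 = $103,510.92
Port Authority: $103,510.92 × 0.0015 = $155.26638
Oakmont Township: $103,510.92 × 0.006 = $621.06552
Northam School District: $103,510.92 × 0.00918 = $950.2302456
City of Willowmere: ($103,510.92 − $47,900) × 0.00475 = $55,610.92 × 0.00475 = $264.15187
Windmere County: ($103,510.92 − $47,900) × 0.00591 = $55,610.92 × 0.00591 = $328.6605372
Total = $2,319.3745528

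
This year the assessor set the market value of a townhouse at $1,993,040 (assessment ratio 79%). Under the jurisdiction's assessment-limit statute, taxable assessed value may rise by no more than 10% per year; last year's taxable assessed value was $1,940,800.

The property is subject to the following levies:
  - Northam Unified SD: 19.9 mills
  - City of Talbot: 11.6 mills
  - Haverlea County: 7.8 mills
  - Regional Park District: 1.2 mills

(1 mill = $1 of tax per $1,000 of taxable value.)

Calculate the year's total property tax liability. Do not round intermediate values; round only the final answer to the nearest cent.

Uncapped assessed value = $1,993,040 × 0.79 = $1,574,501.6
Cap limit = $1,940,800 × 1.1 = $2,134,880
Taxable assessed value = min($1,574,501.6, $2,134,880) = $1,574,501.6 (cap does not bind)
Northam Unified SD: $1,574,501.6 × 0.0199 = $31,332.58184
City of Talbot: $1,574,501.6 × 0.0116 = $18,264.21856
Haverlea County: $1,574,501.6 × 0.0078 = $12,281.11248
Regional Park District: $1,574,501.6 × 0.0012 = $1,889.40192
Total = $63,767.3148

$63,767.31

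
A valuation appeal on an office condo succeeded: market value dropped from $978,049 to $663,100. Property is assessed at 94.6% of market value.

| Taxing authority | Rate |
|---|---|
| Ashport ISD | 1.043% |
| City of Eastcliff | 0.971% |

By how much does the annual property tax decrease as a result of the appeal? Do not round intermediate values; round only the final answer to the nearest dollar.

$6,001

Old assessed value = $978,049 × 0.946 = $925,234.354
New assessed value = $663,100 × 0.946 = $627,292.6
Combined rate = 0.01043 + 0.00971 = 0.02014
Old tax = $925,234.354 × 0.02014 = $18,634.21988956
New tax = $627,292.6 × 0.02014 = $12,633.672964
Reduction = $18,634.21988956 − $12,633.672964 = $6,000.54692556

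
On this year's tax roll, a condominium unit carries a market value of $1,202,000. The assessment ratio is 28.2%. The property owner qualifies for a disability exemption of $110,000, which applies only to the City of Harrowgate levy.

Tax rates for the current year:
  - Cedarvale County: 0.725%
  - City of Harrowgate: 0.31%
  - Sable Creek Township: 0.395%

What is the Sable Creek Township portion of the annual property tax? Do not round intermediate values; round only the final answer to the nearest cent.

Assessed value = $1,202,000 × 0.282 = $338,964
Sable Creek Township taxable value = $338,964 (exemption does not apply)
Sable Creek Township levy = $338,964 × 0.00395 = $1,338.9078

$1,338.91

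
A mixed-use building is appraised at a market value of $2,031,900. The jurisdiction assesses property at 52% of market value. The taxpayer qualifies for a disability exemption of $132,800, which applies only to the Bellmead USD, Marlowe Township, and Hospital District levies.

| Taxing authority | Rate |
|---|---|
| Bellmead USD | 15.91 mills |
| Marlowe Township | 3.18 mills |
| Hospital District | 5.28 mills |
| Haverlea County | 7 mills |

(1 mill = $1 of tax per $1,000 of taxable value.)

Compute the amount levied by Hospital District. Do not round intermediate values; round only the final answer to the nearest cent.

Assessed value = $2,031,900 × 0.52 = $1,056,588
Hospital District taxable value = $1,056,588 − $132,800 = $923,788
Hospital District levy = $923,788 × 0.00528 = $4,877.60064

$4,877.60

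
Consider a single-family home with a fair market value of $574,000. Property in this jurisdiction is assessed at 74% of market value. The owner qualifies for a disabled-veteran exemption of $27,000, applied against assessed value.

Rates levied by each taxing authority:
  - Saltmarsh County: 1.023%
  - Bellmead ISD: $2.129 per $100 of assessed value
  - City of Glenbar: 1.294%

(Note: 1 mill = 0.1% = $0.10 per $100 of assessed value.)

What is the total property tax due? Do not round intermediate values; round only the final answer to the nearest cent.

$17,684.41

Assessed value = $574,000 × 0.74 = $424,760
Taxable value = $424,760 − $27,000 = $397,760
Saltmarsh County: $397,760 × 0.01023 = $4,069.0848
Bellmead ISD: $397,760 × 0.02129 = $8,468.3104
City of Glenbar: $397,760 × 0.01294 = $5,147.0144
Total = $17,684.4096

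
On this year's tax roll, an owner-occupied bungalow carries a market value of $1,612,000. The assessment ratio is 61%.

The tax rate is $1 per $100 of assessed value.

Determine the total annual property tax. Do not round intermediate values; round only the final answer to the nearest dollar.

$9,833

Assessed value = $1,612,000 × 0.61 = $983,320
Tax = $983,320 × 0.01 = $9,833.2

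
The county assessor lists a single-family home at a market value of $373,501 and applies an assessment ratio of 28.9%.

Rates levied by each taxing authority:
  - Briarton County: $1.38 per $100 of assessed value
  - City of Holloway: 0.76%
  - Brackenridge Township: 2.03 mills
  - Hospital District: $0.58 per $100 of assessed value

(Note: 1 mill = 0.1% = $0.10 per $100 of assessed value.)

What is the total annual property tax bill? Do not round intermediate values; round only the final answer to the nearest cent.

$3,155.14

Assessed value = $373,501 × 0.289 = $107,941.789
Briarton County: $107,941.789 × 0.0138 = $1,489.5966882
City of Holloway: $107,941.789 × 0.0076 = $820.3575964
Brackenridge Township: $107,941.789 × 0.00203 = $219.12183167
Hospital District: $107,941.789 × 0.0058 = $626.0623762
Total = $3,155.13849247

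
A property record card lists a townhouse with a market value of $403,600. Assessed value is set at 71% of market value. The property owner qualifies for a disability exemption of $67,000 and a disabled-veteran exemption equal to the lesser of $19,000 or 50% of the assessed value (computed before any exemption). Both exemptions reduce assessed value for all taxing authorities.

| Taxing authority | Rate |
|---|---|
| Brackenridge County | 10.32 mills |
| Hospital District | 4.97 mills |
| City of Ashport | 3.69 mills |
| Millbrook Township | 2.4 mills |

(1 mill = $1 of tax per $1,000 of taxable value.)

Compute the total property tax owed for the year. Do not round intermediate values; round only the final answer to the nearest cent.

Assessed value = $403,600 × 0.71 = $286,556
Disabled-veteran exemption = min($19,000, 50% × $286,556) = min($19,000, $143,278) = $19,000 (dollar cap binds)
Taxable value = $286,556 − $67,000 − $19,000 = $200,556
Brackenridge County: $200,556 × 0.01032 = $2,069.73792
Hospital District: $200,556 × 0.00497 = $996.76332
City of Ashport: $200,556 × 0.00369 = $740.05164
Millbrook Township: $200,556 × 0.0024 = $481.3344
Total = $4,287.88728

$4,287.89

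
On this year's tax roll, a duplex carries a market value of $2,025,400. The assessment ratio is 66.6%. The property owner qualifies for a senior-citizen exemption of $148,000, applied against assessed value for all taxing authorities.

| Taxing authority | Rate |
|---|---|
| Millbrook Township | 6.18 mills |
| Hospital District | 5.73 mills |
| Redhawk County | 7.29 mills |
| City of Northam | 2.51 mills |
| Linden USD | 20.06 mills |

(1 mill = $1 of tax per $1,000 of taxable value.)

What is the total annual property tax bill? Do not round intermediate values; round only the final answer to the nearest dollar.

$50,162

Assessed value = $2,025,400 × 0.666 = $1,348,916.4
Taxable value = $1,348,916.4 − $148,000 = $1,200,916.4
Millbrook Township: $1,200,916.4 × 0.00618 = $7,421.663352
Hospital District: $1,200,916.4 × 0.00573 = $6,881.250972
Redhawk County: $1,200,916.4 × 0.00729 = $8,754.680556
City of Northam: $1,200,916.4 × 0.00251 = $3,014.300164
Linden USD: $1,200,916.4 × 0.02006 = $24,090.382984
Total = $7,421.663352 + $6,881.250972 + $8,754.680556 + $3,014.300164 + $24,090.382984 = $50,162.278028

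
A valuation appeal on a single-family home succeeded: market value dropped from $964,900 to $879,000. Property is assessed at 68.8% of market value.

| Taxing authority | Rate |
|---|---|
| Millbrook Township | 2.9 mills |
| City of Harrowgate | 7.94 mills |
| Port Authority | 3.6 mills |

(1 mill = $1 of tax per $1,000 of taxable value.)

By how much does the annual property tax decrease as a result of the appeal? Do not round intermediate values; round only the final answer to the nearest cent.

$853.39

Old assessed value = $964,900 × 0.688 = $663,851.2
New assessed value = $879,000 × 0.688 = $604,752
Combined rate = 0.0029 + 0.00794 + 0.0036 = 0.01444
Old tax = $663,851.2 × 0.01444 = $9,586.011328
New tax = $604,752 × 0.01444 = $8,732.61888
Reduction = $9,586.011328 − $8,732.61888 = $853.392448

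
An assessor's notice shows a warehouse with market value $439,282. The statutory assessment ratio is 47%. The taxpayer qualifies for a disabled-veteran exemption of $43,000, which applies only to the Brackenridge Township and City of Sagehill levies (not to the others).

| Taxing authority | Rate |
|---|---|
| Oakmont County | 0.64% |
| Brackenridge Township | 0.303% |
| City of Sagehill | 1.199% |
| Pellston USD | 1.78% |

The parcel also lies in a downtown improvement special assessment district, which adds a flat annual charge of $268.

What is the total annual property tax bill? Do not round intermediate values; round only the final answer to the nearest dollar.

Assessed value = $439,282 × 0.47 = $206,462.54
Oakmont County: $206,462.54 × 0.0064 = $1,321.360256
Brackenridge Township: ($206,462.54 − $43,000) × 0.00303 = $163,462.54 × 0.00303 = $495.2914962
City of Sagehill: ($206,462.54 − $43,000) × 0.01199 = $163,462.54 × 0.01199 = $1,959.9158546
Pellston USD: $206,462.54 × 0.0178 = $3,675.033212
Levies subtotal = $7,451.6008188
Total = $7,451.6008188 + $268 = $7,719.6008188

$7,720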